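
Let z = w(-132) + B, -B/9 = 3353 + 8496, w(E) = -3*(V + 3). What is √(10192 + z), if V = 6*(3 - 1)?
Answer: I*√96494 ≈ 310.63*I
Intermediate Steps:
V = 12 (V = 6*2 = 12)
w(E) = -45 (w(E) = -3*(12 + 3) = -3*15 = -45)
B = -106641 (B = -9*(3353 + 8496) = -9*11849 = -106641)
z = -106686 (z = -45 - 106641 = -106686)
√(10192 + z) = √(10192 - 106686) = √(-96494) = I*√96494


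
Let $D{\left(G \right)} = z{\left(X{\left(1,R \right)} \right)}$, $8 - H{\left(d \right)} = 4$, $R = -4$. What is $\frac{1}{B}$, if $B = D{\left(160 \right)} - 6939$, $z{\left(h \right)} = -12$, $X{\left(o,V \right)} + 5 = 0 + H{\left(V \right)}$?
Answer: $- \frac{1}{6951} \approx -0.00014386$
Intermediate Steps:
$H{\left(d \right)} = 4$ ($H{\left(d \right)} = 8 - 4 = 4$)
$X{\left(o,V \right)} = -1$ ($X{\left(o,V \right)} = -5 + \left(0 + 4\right) = -5 + 4 = -1$)
$D{\left(G \right)} = -12$
$B = -6951$ ($B = -12 - 6939 = -6951$)
$\frac{1}{B} = \frac{1}{-6951} = - \frac{1}{6951}$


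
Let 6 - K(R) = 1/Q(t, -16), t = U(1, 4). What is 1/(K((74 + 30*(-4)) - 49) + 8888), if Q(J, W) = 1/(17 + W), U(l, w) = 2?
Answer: 1/8893 ≈ 0.00011245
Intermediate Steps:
t = 2
K(R) = 5 (K(R) = 6 - 1/(1/(17 - 16)) = 6 - 1/(1/1) = 6 - 1/1 = 6 - 1*1 = 6 - 1 = 5)
1/(K((74 + 30*(-4)) - 49) + 8888) = 1/(5 + 8888) = 1/8893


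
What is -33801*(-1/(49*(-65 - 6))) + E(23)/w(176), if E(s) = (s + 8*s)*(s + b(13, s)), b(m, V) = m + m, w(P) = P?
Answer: 29338521/612304 ≈ 47.915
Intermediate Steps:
b(m, V) = 2*m
E(s) = 9*s*(26 + s) (E(s) = (s + 8*s)*(s + 2*13) = (9*s)*(s + 26) = (9*s)*(26 + s) = 9*s*(26 + s))
-33801*(-1/(49*(-65 - 6))) + E(23)/w(176) = -33801*(-1/(49*(-65 - 6))) + (9*23*(26 + 23))/176 = -33801/((-71*(-49))) + (9*23*49)*(1/176) = -33801/3479 + 10143*(1/176) = -33801*1/3479 + 10143/176 = -33801/3479 + 10143/176 = 29338521/612304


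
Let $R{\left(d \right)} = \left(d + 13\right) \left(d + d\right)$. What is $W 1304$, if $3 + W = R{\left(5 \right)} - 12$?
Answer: $215160$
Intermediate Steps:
$R{\left(d \right)} = 2 d \left(13 + d\right)$ ($R{\left(d \right)} = \left(13 + d\right) 2 d = 2 d \left(13 + d\right)$)
$W = 165$ ($W = -3 + \left(2 \cdot 5 \left(13 + 5\right) - 12\right) = -3 - \left(12 - 180\right) = -3 + \left(180 - 12\right) = -3 + 168 = 165$)
$W 1304 = 165 \cdot 1304 = 215160$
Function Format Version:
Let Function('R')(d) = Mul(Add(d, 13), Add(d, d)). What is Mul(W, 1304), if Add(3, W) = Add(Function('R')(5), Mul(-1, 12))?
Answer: 215160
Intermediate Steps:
Function('R')(d) = Mul(2, d, Add(13, d)) (Function('R')(d) = Mul(Add(13, d), Mul(2, d)) = Mul(2, d, Add(13, d)))
W = 165 (W = Add(-3, Add(Mul(2, 5, Add(13, 5)), Mul(-1, 12))) = Add(-3, Add(Mul(2, 5, 18), -12)) = Add(-3, Add(180, -12)) = Add(-3, 168) = 165)
Mul(W, 1304) = Mul(165, 1304) = 215160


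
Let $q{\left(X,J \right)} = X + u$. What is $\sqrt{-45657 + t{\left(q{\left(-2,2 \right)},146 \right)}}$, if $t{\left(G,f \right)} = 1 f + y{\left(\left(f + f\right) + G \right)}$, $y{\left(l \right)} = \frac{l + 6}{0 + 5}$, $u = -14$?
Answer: $\frac{i \sqrt{1136365}}{5} \approx 213.2 i$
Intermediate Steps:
$y{\left(l \right)} = \frac{6}{5} + \frac{l}{5}$ ($y{\left(l \right)} = \frac{6 + l}{5} = \left(6 + l\right) \frac{1}{5} = \frac{6}{5} + \frac{l}{5}$)
$q{\left(X,J \right)} = -14 + X$ ($q{\left(X,J \right)} = X - 14 = -14 + X$)
$t{\left(G,f \right)} = \frac{6}{5} + \frac{G}{5} + \frac{7 f}{5}$ ($t{\left(G,f \right)} = 1 f + \left(\frac{6}{5} + \frac{\left(f + f\right) + G}{5}\right) = f + \left(\frac{6}{5} + \frac{2 f + G}{5}\right) = f + \left(\frac{6}{5} + \frac{G + 2 f}{5}\right) = f + \left(\frac{6}{5} + \left(\frac{G}{5} + \frac{2 f}{5}\right)\right) = f + \left(\frac{6}{5} + \frac{G}{5} + \frac{2 f}{5}\right) = \frac{6}{5} + \frac{G}{5} + \frac{7 f}{5}$)
$\sqrt{-45657 + t{\left(q{\left(-2,2 \right)},146 \right)}} = \sqrt{-45657 + \left(\frac{6}{5} + \frac{-14 - 2}{5} + \frac{7}{5} \cdot 146\right)} = \sqrt{-45657 + \left(\frac{6}{5} + \frac{1}{5} \left(-16\right) + \frac{1022}{5}\right)} = \sqrt{-45657 + \left(\frac{6}{5} - \frac{16}{5} + \frac{1022}{5}\right)} = \sqrt{-45657 + \frac{1012}{5}} = \sqrt{- \frac{227273}{5}} = \frac{i \sqrt{1136365}}{5}$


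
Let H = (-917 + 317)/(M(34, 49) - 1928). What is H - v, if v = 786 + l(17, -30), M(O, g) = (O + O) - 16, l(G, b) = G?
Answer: -376457/469 ≈ -802.68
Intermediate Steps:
M(O, g) = -16 + 2*O (M(O, g) = 2*O - 16 = -16 + 2*O)
H = 150/469 (H = (-917 + 317)/((-16 + 2*34) - 1928) = -600/((-16 + 68) - 1928) = -600/(52 - 1928) = -600/(-1876) = -600*(-1/1876) = 150/469 ≈ 0.31983)
v = 803 (v = 786 + 17 = 803)
H - v = 150/469 - 1*803 = 150/469 - 803 = -376457/469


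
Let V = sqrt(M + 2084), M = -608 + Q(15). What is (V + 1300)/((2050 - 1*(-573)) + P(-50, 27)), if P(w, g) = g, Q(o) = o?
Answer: 26/53 + sqrt(1491)/2650 ≈ 0.50514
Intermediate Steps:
M = -593 (M = -608 + 15 = -593)
V = sqrt(1491) (V = sqrt(-593 + 2084) = sqrt(1491) ≈ 38.613)
(V + 1300)/((2050 - 1*(-573)) + P(-50, 27)) = (sqrt(1491) + 1300)/((2050 - 1*(-573)) + 27) = (1300 + sqrt(1491))/((2050 + 573) + 27) = (1300 + sqrt(1491))/(2623 + 27) = (1300 + sqrt(1491))/2650 = (1300 + sqrt(1491))*(1/2650) = 26/53 + sqrt(1491)/2650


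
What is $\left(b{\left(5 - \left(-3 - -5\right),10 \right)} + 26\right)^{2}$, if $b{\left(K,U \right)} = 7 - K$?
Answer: $900$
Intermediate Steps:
$\left(b{\left(5 - \left(-3 - -5\right),10 \right)} + 26\right)^{2} = \left(\left(7 - \left(5 - \left(-3 - -5\right)\right)\right) + 26\right)^{2} = \left(\left(7 - \left(5 - \left(-3 + 5\right)\right)\right) + 26\right)^{2} = \left(\left(7 - \left(5 - 2\right)\right) + 26\right)^{2} = \left(\left(7 - 3\right) + 26\right)^{2} = \left(4 + 26\right)^{2} = 30^{2} = 900$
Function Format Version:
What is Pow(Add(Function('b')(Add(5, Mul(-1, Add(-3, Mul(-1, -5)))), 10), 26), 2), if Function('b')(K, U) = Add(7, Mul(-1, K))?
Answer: 900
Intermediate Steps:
Pow(Add(Function('b')(Add(5, Mul(-1, Add(-3, Mul(-1, -5)))), 10), 26), 2) = Pow(Add(Add(7, Mul(-1, Add(5, Mul(-1, Add(-3, Mul(-1, -5)))))), 26), 2) = Pow(Add(Add(7, Mul(-1, Add(5, Mul(-1, Add(-3, 5))))), 26), 2) = Pow(Add(Add(7, Mul(-1, Add(5, Mul(-1, 2)))), 26), 2) = Pow(Add(Add(7, Mul(-1, Add(5, -2))), 26), 2) = Pow(Add(Add(7, Mul(-1, 3)), 26), 2) = Pow(Add(Add(7, -3), 26), 2) = Pow(Add(4, 26), 2) = Pow(30, 2) = 900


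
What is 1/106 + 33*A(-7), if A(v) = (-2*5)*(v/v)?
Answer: -34979/106 ≈ -329.99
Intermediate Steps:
A(v) = -10 (A(v) = -10*1 = -10)
1/106 + 33*A(-7) = 1/106 + 33*(-10) = 1/106 - 330 = -34979/106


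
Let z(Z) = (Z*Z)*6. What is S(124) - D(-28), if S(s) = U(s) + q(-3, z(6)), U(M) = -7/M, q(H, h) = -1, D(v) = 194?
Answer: -24187/124 ≈ -195.06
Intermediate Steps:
z(Z) = 6*Z² (z(Z) = Z²*6 = 6*Z²)
S(s) = -1 - 7/s (S(s) = -7/s - 1 = -1 - 7/s)
S(124) - D(-28) = (-7 - 1*124)/124 - 1*194 = (-7 - 124)/124 - 194 = (1/124)*(-131) - 194 = -131/124 - 194 = -24187/124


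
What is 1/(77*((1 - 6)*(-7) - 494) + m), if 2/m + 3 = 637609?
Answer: -318803/11267454428 ≈ -2.8294e-5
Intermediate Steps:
m = 1/318803 (m = 2/(-3 + 637609) = 2/637606 = 2*(1/637606) = 1/318803 ≈ 3.1367e-6)
1/(77*((1 - 6)*(-7) - 494) + m) = 1/(77*((1 - 6)*(-7) - 494) + 1/318803) = 1/(77*(-5*(-7) - 494) + 1/318803) = 1/(77*(35 - 494) + 1/318803) = 1/(77*(-459) + 1/318803) = 1/(-35343 + 1/318803) = 1/(-11267454428/318803) = -318803/11267454428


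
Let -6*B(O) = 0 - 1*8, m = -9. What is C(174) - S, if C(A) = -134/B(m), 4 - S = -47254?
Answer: -94717/2 ≈ -47359.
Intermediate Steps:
S = 47258 (S = 4 - 1*(-47254) = 4 + 47254 = 47258)
B(O) = 4/3 (B(O) = -(0 - 1*8)/6 = -(0 - 8)/6 = -1/6*(-8) = 4/3)
C(A) = -201/2 (C(A) = -134/4/3 = -134*3/4 = -201/2)
C(174) - S = -201/2 - 1*47258 = -201/2 - 47258 = -94717/2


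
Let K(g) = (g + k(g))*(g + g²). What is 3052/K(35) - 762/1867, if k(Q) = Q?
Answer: -2196797/5881050 ≈ -0.37354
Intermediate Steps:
K(g) = 2*g*(g + g²) (K(g) = (g + g)*(g + g²) = (2*g)*(g + g²) = 2*g*(g + g²))
3052/K(35) - 762/1867 = 3052/((2*35²*(1 + 35))) - 762/1867 = 3052/((2*1225*36)) - 762*1/1867 = 3052/88200 - 762/1867 = 3052*(1/88200) - 762/1867 = 109/3150 - 762/1867 = -2196797/5881050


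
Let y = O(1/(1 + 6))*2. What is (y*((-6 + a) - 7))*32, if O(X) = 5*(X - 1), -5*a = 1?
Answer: 25344/7 ≈ 3620.6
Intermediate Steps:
a = -⅕ (a = -⅕*1 = -⅕ ≈ -0.20000)
O(X) = -5 + 5*X (O(X) = 5*(-1 + X) = -5 + 5*X)
y = -60/7 (y = (-5 + 5/(1 + 6))*2 = (-5 + 5/7)*2 = -30/7*2 = -60/7 ≈ -8.5714)
(y*((-6 + a) - 7))*32 = -60*((-6 - ⅕) - 7)/7*32 = -60*(-31/5 - 7)/7*32 = -60/7*(-66/5)*32 = (792/7)*32 = 25344/7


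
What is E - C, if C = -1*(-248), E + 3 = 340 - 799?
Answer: -710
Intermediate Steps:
E = -462 (E = -3 + (340 - 799) = -3 - 459 = -462)
C = 248
E - C = -462 - 1*248 = -462 - 248 = -710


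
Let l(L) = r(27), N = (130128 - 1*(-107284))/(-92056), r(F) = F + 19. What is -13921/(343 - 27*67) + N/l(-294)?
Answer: 7325185813/775986052 ≈ 9.4398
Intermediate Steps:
r(F) = 19 + F
N = -59353/23014 (N = (130128 + 107284)*(-1/92056) = 237412*(-1/92056) = -59353/23014 ≈ -2.5790)
l(L) = 46 (l(L) = 19 + 27 = 46)
-13921/(343 - 27*67) + N/l(-294) = -13921/(343 - 27*67) - 59353/23014/46 = -13921/(343 - 1809) - 59353/23014*1/46 = -13921/(-1466) - 59353/1058644 = -13921*(-1/1466) - 59353/1058644 = 13921/1466 - 59353/1058644 = 7325185813/775986052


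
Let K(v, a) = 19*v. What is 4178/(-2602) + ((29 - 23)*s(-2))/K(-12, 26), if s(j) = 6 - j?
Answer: -44895/24719 ≈ -1.8162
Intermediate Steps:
4178/(-2602) + ((29 - 23)*s(-2))/K(-12, 26) = 4178/(-2602) + ((29 - 23)*(6 - 1*(-2)))/((19*(-12))) = 4178*(-1/2602) + (6*(6 + 2))/(-228) = -2089/1301 + (6*8)*(-1/228) = -2089/1301 + 48*(-1/228) = -2089/1301 - 4/19 = -44895/24719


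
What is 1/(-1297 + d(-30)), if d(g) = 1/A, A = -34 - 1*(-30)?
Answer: -4/5189 ≈ -0.00077086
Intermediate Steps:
A = -4 (A = -34 + 30 = -4)
d(g) = -1/4 (d(g) = 1/(-4) = -1/4)
1/(-1297 + d(-30)) = 1/(-1297 - 1/4) = 1/(-5189/4) = -4/5189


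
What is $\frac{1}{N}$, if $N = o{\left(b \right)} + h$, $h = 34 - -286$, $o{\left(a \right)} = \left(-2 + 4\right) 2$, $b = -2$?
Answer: $\frac{1}{324} \approx 0.0030864$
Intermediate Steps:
$o{\left(a \right)} = 4$ ($o{\left(a \right)} = 2 \cdot 2 = 4$)
$h = 320$ ($h = 34 + 286 = 320$)
$N = 324$ ($N = 4 + 320 = 324$)
$\frac{1}{N} = \frac{1}{324}$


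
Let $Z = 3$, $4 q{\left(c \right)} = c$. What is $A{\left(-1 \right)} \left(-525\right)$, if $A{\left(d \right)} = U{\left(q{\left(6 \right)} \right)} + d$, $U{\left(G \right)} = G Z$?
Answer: $- \frac{3675}{2} \approx -1837.5$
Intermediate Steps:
$q{\left(c \right)} = \frac{c}{4}$
$U{\left(G \right)} = 3 G$ ($U{\left(G \right)} = G 3 = 3 G$)
$A{\left(d \right)} = \frac{9}{2} + d$ ($A{\left(d \right)} = 3 \cdot \frac{1}{4} \cdot 6 + d = 3 \cdot \frac{3}{2} + d = \frac{9}{2} + d$)
$A{\left(-1 \right)} \left(-525\right) = \left(\frac{9}{2} - 1\right) \left(-525\right) = \frac{7}{2} \left(-525\right) = - \frac{3675}{2}$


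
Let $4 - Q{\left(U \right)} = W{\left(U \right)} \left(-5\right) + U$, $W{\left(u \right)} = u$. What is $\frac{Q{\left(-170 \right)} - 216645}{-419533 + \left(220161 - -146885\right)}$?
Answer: $\frac{2977}{719} \approx 4.1405$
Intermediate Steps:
$Q{\left(U \right)} = 4 + 4 U$ ($Q{\left(U \right)} = 4 - \left(U \left(-5\right) + U\right) = 4 - \left(- 5 U + U\right) = 4 - - 4 U = 4 + 4 U$)
$\frac{Q{\left(-170 \right)} - 216645}{-419533 + \left(220161 - -146885\right)} = \frac{\left(4 + 4 \left(-170\right)\right) - 216645}{-419533 + \left(220161 - -146885\right)} = \frac{\left(4 - 680\right) - 216645}{-419533 + \left(220161 + 146885\right)} = \frac{-676 - 216645}{-419533 + 367046} = - \frac{217321}{-52487} = \left(-217321\right) \left(- \frac{1}{52487}\right) = \frac{2977}{719}$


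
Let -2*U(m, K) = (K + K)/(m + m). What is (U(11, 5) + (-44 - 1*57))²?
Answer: 4959529/484 ≈ 10247.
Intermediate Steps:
U(m, K) = -K/(2*m) (U(m, K) = -(K + K)/(2*(m + m)) = -2*K/(2*(2*m)) = -2*K*1/(2*m)/2 = -K/(2*m))
(U(11, 5) + (-44 - 1*57))² = (-½*5/11 + (-44 - 1*57))² = (-½*5*1/11 + (-44 - 57))² = (-5/22 - 101)² = (-2227/22)² = 4959529/484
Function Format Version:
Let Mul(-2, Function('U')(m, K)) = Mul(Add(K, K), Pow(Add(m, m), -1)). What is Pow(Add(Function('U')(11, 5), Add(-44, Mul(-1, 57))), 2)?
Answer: Rational(4959529, 484) ≈ 10247.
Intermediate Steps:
Function('U')(m, K) = Mul(Rational(-1, 2), K, Pow(m, -1)) (Function('U')(m, K) = Mul(Rational(-1, 2), Mul(Add(K, K), Pow(Add(m, m), -1))) = Mul(Rational(-1, 2), Mul(Mul(2, K), Pow(Mul(2, m), -1))) = Mul(Rational(-1, 2), Mul(Mul(2, K), Mul(Rational(1, 2), Pow(m, -1)))) = Mul(Rational(-1, 2), Mul(K, Pow(m, -1))) = Mul(Rational(-1, 2), K, Pow(m, -1)))
Pow(Add(Function('U')(11, 5), Add(-44, Mul(-1, 57))), 2) = Pow(Add(Mul(Rational(-1, 2), 5, Pow(11, -1)), Add(-44, Mul(-1, 57))), 2) = Pow(Add(Mul(Rational(-1, 2), 5, Rational(1, 11)), Add(-44, -57)), 2) = Pow(Add(Rational(-5, 22), -101), 2) = Pow(Rational(-2227, 22), 2) = Rational(4959529, 484)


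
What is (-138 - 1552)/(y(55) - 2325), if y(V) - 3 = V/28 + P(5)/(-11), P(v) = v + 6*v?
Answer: 520520/715551 ≈ 0.72744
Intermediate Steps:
P(v) = 7*v
y(V) = -2/11 + V/28 (y(V) = 3 + (V/28 + (7*5)/(-11)) = 3 + (V*(1/28) + 35*(-1/11)) = 3 + (V/28 - 35/11) = 3 + (-35/11 + V/28) = -2/11 + V/28)
(-138 - 1552)/(y(55) - 2325) = (-138 - 1552)/((-2/11 + (1/28)*55) - 2325) = -1690/((-2/11 + 55/28) - 2325) = -1690/(549/308 - 2325) = -1690/(-715551/308) = -1690*(-308/715551) = 520520/715551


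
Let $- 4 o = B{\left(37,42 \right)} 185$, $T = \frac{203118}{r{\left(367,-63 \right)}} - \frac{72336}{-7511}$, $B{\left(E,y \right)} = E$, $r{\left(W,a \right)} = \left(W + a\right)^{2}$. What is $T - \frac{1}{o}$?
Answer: $\frac{759520155241}{64207633280} \approx 11.829$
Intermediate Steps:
$T = \frac{4105311537}{347068288}$ ($T = \frac{203118}{\left(367 - 63\right)^{2}} - \frac{72336}{-7511} = \frac{203118}{304^{2}} - - \frac{72336}{7511} = \frac{203118}{92416} + \frac{72336}{7511} = 203118 \cdot \frac{1}{92416} + \frac{72336}{7511} = \frac{101559}{46208} + \frac{72336}{7511} = \frac{4105311537}{347068288} \approx 11.829$)
$o = - \frac{6845}{4}$ ($o = - \frac{37 \cdot 185}{4} = \left(- \frac{1}{4}\right) 6845 = - \frac{6845}{4} \approx -1711.3$)
$T - \frac{1}{o} = \frac{4105311537}{347068288} - \frac{1}{- \frac{6845}{4}} = \frac{4105311537}{347068288} - - \frac{4}{6845} = \frac{4105311537}{347068288} + \frac{4}{6845} = \frac{759520155241}{64207633280}$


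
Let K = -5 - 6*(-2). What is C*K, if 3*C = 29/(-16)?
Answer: -203/48 ≈ -4.2292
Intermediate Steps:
C = -29/48 (C = (29/(-16))/3 = (29*(-1/16))/3 = (⅓)*(-29/16) = -29/48 ≈ -0.60417)
K = 7 (K = -5 + 12 = 7)
C*K = -29/48*7 = -203/48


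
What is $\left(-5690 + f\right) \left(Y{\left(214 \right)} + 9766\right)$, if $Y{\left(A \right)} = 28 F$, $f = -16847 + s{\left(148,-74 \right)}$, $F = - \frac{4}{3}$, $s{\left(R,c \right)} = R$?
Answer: $-217815118$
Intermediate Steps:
$F = - \frac{4}{3}$ ($F = \left(-4\right) \frac{1}{3} = - \frac{4}{3} \approx -1.3333$)
$f = -16699$ ($f = -16847 + 148 = -16699$)
$Y{\left(A \right)} = - \frac{112}{3}$ ($Y{\left(A \right)} = 28 \left(- \frac{4}{3}\right) = - \frac{112}{3}$)
$\left(-5690 + f\right) \left(Y{\left(214 \right)} + 9766\right) = \left(-5690 - 16699\right) \left(- \frac{112}{3} + 9766\right) = \left(-22389\right) \frac{29186}{3} = -217815118$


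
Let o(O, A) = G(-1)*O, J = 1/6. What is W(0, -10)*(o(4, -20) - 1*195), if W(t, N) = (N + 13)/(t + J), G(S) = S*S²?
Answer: -3582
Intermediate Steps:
G(S) = S³
J = ⅙ ≈ 0.16667
W(t, N) = (13 + N)/(⅙ + t) (W(t, N) = (N + 13)/(t + ⅙) = (13 + N)/(⅙ + t))
o(O, A) = -O (o(O, A) = (-1)³*O = -O)
W(0, -10)*(o(4, -20) - 1*195) = (6*(13 - 10)/(1 + 6*0))*(-1*4 - 1*195) = (6*3/(1 + 0))*(-4 - 195) = (6*3/1)*(-199) = (6*1*3)*(-199) = 18*(-199) = -3582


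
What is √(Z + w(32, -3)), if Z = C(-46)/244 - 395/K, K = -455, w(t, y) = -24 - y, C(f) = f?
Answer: I*√2504577894/11102 ≈ 4.5078*I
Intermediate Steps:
Z = 7545/11102 (Z = -46/244 - 395/(-455) = -46*1/244 - 395*(-1/455) = -23/122 + 79/91 = 7545/11102 ≈ 0.67961)
√(Z + w(32, -3)) = √(7545/11102 + (-24 - 1*(-3))) = √(7545/11102 + (-24 + 3)) = √(7545/11102 - 21) = √(-225597/11102) = I*√2504577894/11102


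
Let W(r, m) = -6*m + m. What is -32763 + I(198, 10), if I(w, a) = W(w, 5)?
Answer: -32788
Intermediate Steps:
W(r, m) = -5*m
I(w, a) = -25 (I(w, a) = -5*5 = -25)
-32763 + I(198, 10) = -32763 - 25 = -32788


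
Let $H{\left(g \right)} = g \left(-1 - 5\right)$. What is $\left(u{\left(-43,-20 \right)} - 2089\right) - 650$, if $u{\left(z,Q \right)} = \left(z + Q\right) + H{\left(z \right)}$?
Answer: $-2544$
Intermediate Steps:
$H{\left(g \right)} = - 6 g$ ($H{\left(g \right)} = g \left(-6\right) = - 6 g$)
$u{\left(z,Q \right)} = Q - 5 z$ ($u{\left(z,Q \right)} = \left(z + Q\right) - 6 z = \left(Q + z\right) - 6 z = Q - 5 z$)
$\left(u{\left(-43,-20 \right)} - 2089\right) - 650 = \left(\left(-20 - -215\right) - 2089\right) - 650 = \left(\left(-20 + 215\right) - 2089\right) - 650 = \left(195 - 2089\right) - 650 = -1894 - 650 = -2544$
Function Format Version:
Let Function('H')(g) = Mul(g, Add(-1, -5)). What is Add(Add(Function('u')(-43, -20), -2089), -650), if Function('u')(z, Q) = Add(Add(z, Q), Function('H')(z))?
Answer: -2544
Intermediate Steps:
Function('H')(g) = Mul(-6, g) (Function('H')(g) = Mul(g, -6) = Mul(-6, g))
Function('u')(z, Q) = Add(Q, Mul(-5, z)) (Function('u')(z, Q) = Add(Add(z, Q), Mul(-6, z)) = Add(Add(Q, z), Mul(-6, z)) = Add(Q, Mul(-5, z)))
Add(Add(Function('u')(-43, -20), -2089), -650) = Add(Add(Add(-20, Mul(-5, -43)), -2089), -650) = Add(Add(Add(-20, 215), -2089), -650) = Add(Add(195, -2089), -650) = Add(-1894, -650) = -2544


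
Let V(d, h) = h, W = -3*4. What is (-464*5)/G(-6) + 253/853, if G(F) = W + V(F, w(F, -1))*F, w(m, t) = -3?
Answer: -988721/2559 ≈ -386.37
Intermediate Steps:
W = -12
G(F) = -12 - 3*F
(-464*5)/G(-6) + 253/853 = (-464*5)/(-12 - 3*(-6)) + 253/853 = (-232*10)/(-12 + 18) + 253*(1/853) = -2320/6 + 253/853 = -2320*1/6 + 253/853 = -1160/3 + 253/853 = -988721/2559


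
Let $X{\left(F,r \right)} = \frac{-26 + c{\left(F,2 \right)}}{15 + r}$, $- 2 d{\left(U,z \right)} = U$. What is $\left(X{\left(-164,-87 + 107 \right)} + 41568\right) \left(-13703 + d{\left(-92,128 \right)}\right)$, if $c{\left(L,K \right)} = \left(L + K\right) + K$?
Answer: $- \frac{2838107994}{5} \approx -5.6762 \cdot 10^{8}$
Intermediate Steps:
$c{\left(L,K \right)} = L + 2 K$ ($c{\left(L,K \right)} = \left(K + L\right) + K = L + 2 K$)
$d{\left(U,z \right)} = - \frac{U}{2}$
$X{\left(F,r \right)} = \frac{-22 + F}{15 + r}$ ($X{\left(F,r \right)} = \frac{-26 + \left(F + 2 \cdot 2\right)}{15 + r} = \frac{-26 + \left(F + 4\right)}{15 + r} = \frac{-26 + \left(4 + F\right)}{15 + r} = \frac{-22 + F}{15 + r}$)
$\left(X{\left(-164,-87 + 107 \right)} + 41568\right) \left(-13703 + d{\left(-92,128 \right)}\right) = \left(\frac{-22 - 164}{15 + \left(-87 + 107\right)} + 41568\right) \left(-13703 - -46\right) = \left(\frac{1}{15 + 20} \left(-186\right) + 41568\right) \left(-13703 + 46\right) = \left(\frac{1}{35} \left(-186\right) + 41568\right) \left(-13657\right) = \left(- \frac{186}{35} + 41568\right) \left(-13657\right) = \frac{1454694}{35} \left(-13657\right) = - \frac{2838107994}{5}$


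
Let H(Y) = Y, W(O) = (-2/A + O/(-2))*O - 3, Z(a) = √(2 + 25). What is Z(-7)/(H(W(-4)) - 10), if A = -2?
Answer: -3*√3/25 ≈ -0.20785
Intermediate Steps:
Z(a) = 3*√3 (Z(a) = √27 = 3*√3)
W(O) = -3 + O*(1 - O/2) (W(O) = (-2/(-2) + O/(-2))*O - 3 = (-2*(-½) + O*(-½))*O - 3 = (1 - O/2)*O - 3 = O*(1 - O/2) - 3 = -3 + O*(1 - O/2))
Z(-7)/(H(W(-4)) - 10) = (3*√3)/((-3 - 4 - ½*(-4)²) - 10) = (3*√3)/((-3 - 4 - ½*16) - 10) = (3*√3)/((-3 - 4 - 8) - 10) = (3*√3)/(-15 - 10) = (3*√3)/(-25) = -3*√3/25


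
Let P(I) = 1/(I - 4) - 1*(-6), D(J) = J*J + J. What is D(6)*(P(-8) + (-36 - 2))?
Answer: -2695/2 ≈ -1347.5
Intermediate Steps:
D(J) = J + J² (D(J) = J² + J = J + J²)
P(I) = 6 + 1/(-4 + I) (P(I) = 1/(-4 + I) + 6 = 6 + 1/(-4 + I))
D(6)*(P(-8) + (-36 - 2)) = (6*(1 + 6))*((-23 + 6*(-8))/(-4 - 8) + (-36 - 2)) = (6*7)*((-23 - 48)/(-12) - 38) = 42*(-1/12*(-71) - 38) = 42*(71/12 - 38) = 42*(-385/12) = -2695/2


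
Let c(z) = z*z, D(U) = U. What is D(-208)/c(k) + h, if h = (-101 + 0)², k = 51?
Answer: 26532593/2601 ≈ 10201.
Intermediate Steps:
h = 10201 (h = (-101)² = 10201)
c(z) = z²
D(-208)/c(k) + h = -208/(51²) + 10201 = -208/2601 + 10201 = 26532593/2601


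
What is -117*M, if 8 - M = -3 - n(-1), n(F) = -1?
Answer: -1170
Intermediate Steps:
M = 10 (M = 8 - (-3 - 1*(-1)) = 8 - (-3 + 1) = 8 - 1*(-2) = 8 + 2 = 10)
-117*M = -117*10 = -1170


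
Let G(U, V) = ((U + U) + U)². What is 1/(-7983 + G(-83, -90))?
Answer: 1/54018 ≈ 1.8512e-5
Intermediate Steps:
G(U, V) = 9*U² (G(U, V) = (2*U + U)² = (3*U)² = 9*U²)
1/(-7983 + G(-83, -90)) = 1/(-7983 + 9*(-83)²) = 1/(-7983 + 9*6889) = 1/(-7983 + 62001) = 1/54018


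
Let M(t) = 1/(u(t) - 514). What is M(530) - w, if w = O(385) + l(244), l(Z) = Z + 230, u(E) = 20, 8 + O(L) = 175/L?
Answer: -2534725/5434 ≈ -466.46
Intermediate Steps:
O(L) = -8 + 175/L
l(Z) = 230 + Z
M(t) = -1/494 (M(t) = 1/(20 - 514) = 1/(-494) = -1/494)
w = 5131/11 (w = (-8 + 175/385) + (230 + 244) = (-8 + 175*(1/385)) + 474 = (-8 + 5/11) + 474 = -83/11 + 474 = 5131/11 ≈ 466.45)
M(530) - w = -1/494 - 1*5131/11 = -1/494 - 5131/11 = -2534725/5434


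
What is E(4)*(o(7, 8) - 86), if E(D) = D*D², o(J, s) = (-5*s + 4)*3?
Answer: -12416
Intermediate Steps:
o(J, s) = 12 - 15*s (o(J, s) = (4 - 5*s)*3 = 12 - 15*s)
E(D) = D³
E(4)*(o(7, 8) - 86) = 4³*((12 - 15*8) - 86) = 64*((12 - 120) - 86) = 64*(-108 - 86) = 64*(-194) = -12416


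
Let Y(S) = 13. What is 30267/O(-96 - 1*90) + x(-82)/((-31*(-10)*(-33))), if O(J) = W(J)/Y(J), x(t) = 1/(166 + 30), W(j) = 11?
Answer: 71721893879/2005080 ≈ 35770.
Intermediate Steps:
x(t) = 1/196
O(J) = 11/13
30267/O(-96 - 1*90) + x(-82)/((-31*(-10)*(-33))) = 30267/(11/13) + 1/(196*((-31*(-10)*(-33)))) = 30267*(13/11) + 1/(196*((310*(-33)))) = 393471/11 + (1/196)/(-10230) = 393471/11 + (1/196)*(-1/10230) = 393471/11 - 1/2005080 = 71721893879/2005080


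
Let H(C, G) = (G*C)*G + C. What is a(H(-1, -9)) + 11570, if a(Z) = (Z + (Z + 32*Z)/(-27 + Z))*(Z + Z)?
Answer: 2283178/109 ≈ 20947.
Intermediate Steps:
H(C, G) = C + C*G**2 (H(C, G) = (C*G)*G + C = C*G**2 + C = C + C*G**2)
a(Z) = 2*Z*(Z + 33*Z/(-27 + Z)) (a(Z) = (Z + (33*Z)/(-27 + Z))*(2*Z) = (Z + 33*Z/(-27 + Z))*(2*Z) = 2*Z*(Z + 33*Z/(-27 + Z)))
a(H(-1, -9)) + 11570 = 2*(-(1 + (-9)**2))**2*(6 - (1 + (-9)**2))/(-27 - (1 + (-9)**2)) + 11570 = 2*(-(1 + 81))**2*(6 - (1 + 81))/(-27 - (1 + 81)) + 11570 = 2*(-1*82)**2*(6 - 1*82)/(-27 - 1*82) + 11570 = 2*(-82)**2*(6 - 82)/(-27 - 82) + 11570 = 2*6724*(-76)/(-109) + 11570 = 2*6724*(-1/109)*(-76) + 11570 = 1022048/109 + 11570 = 2283178/109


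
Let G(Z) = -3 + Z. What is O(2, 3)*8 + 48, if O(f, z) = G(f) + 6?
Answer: 88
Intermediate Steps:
O(f, z) = 3 + f (O(f, z) = (-3 + f) + 6 = 3 + f)
O(2, 3)*8 + 48 = (3 + 2)*8 + 48 = 5*8 + 48 = 40 + 48 = 88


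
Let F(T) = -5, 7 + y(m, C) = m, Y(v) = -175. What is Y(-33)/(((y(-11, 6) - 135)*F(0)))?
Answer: -35/153 ≈ -0.22876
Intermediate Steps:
y(m, C) = -7 + m
Y(-33)/(((y(-11, 6) - 135)*F(0))) = -175*(-1/(5*((-7 - 11) - 135))) = -175*(-1/(5*(-18 - 135))) = -175/((-153*(-5))) = -175/765 = -175*1/765 = -35/153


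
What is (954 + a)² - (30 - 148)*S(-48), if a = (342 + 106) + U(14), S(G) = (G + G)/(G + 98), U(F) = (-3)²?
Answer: 49767361/25 ≈ 1.9907e+6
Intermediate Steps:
U(F) = 9
S(G) = 2*G/(98 + G) (S(G) = (2*G)/(98 + G) = 2*G/(98 + G))
a = 457 (a = (342 + 106) + 9 = 448 + 9 = 457)
(954 + a)² - (30 - 148)*S(-48) = (954 + 457)² - (30 - 148)*2*(-48)/(98 - 48) = 1411² - (-118)*2*(-48)/50 = 1990921 - (-118)*2*(-48)*(1/50) = 1990921 - (-118)*(-48)/25 = 1990921 - 1*5664/25 = 1990921 - 5664/25 = 49767361/25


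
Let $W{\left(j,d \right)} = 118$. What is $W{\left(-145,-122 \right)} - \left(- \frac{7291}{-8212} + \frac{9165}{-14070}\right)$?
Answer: $\frac{453557791}{3851428} \approx 117.76$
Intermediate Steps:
$W{\left(-145,-122 \right)} - \left(- \frac{7291}{-8212} + \frac{9165}{-14070}\right) = 118 - \left(- \frac{7291}{-8212} + \frac{9165}{-14070}\right) = 118 - \left(\left(-7291\right) \left(- \frac{1}{8212}\right) + 9165 \left(- \frac{1}{14070}\right)\right) = 118 - \left(\frac{7291}{8212} - \frac{611}{938}\right) = 118 - \frac{910713}{3851428} = \frac{453557791}{3851428}$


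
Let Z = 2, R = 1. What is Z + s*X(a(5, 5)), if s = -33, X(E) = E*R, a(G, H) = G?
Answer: -163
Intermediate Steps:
X(E) = E (X(E) = E*1 = E)
Z + s*X(a(5, 5)) = 2 - 33*5 = 2 - 165 = -163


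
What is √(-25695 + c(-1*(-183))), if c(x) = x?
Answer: 2*I*√6378 ≈ 159.72*I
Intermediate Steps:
√(-25695 + c(-1*(-183))) = √(-25695 - 1*(-183)) = √(-25695 + 183) = √(-25512) = 2*I*√6378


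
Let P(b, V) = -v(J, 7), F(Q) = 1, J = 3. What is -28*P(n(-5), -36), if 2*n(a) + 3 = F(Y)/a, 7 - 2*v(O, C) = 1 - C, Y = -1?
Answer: 182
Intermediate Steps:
v(O, C) = 3 + C/2 (v(O, C) = 7/2 - (1 - C)/2 = 7/2 + (-½ + C/2) = 3 + C/2)
n(a) = -3/2 + 1/(2*a) (n(a) = -3/2 + (1/a)/2 = -3/2 + 1/(2*a))
P(b, V) = -13/2 (P(b, V) = -(3 + (½)*7) = -(3 + 7/2) = -1*13/2 = -13/2)
-28*P(n(-5), -36) = -28*(-13/2) = 182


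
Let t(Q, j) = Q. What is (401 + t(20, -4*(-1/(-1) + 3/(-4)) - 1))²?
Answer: 177241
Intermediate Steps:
(401 + t(20, -4*(-1/(-1) + 3/(-4)) - 1))² = (401 + 20)² = 421² = 177241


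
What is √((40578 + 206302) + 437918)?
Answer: √684798 ≈ 827.53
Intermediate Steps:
√((40578 + 206302) + 437918) = √(246880 + 437918) = √684798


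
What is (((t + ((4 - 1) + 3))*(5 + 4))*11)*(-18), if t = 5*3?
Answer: -37422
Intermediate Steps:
t = 15
(((t + ((4 - 1) + 3))*(5 + 4))*11)*(-18) = (((15 + ((4 - 1) + 3))*(5 + 4))*11)*(-18) = (((15 + (3 + 3))*9)*11)*(-18) = (((15 + 6)*9)*11)*(-18) = ((21*9)*11)*(-18) = (189*11)*(-18) = 2079*(-18) = -37422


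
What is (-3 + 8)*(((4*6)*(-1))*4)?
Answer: -480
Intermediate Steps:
(-3 + 8)*(((4*6)*(-1))*4) = 5*((24*(-1))*4) = 5*(-24*4) = 5*(-96) = -480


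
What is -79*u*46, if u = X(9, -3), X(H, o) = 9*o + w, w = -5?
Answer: 116288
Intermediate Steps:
X(H, o) = -5 + 9*o (X(H, o) = 9*o - 5 = -5 + 9*o)
u = -32 (u = -5 + 9*(-3) = -5 - 27 = -32)
-79*u*46 = -79*(-32)*46 = 2528*46 = 116288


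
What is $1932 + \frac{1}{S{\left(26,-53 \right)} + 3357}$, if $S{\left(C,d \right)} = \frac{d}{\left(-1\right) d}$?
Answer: $\frac{6483793}{3356} \approx 1932.0$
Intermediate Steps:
$S{\left(C,d \right)} = -1$ ($S{\left(C,d \right)} = d \left(- \frac{1}{d}\right) = -1$)
$1932 + \frac{1}{S{\left(26,-53 \right)} + 3357} = 1932 + \frac{1}{-1 + 3357} = 1932 + \frac{1}{3356} = \frac{6483793}{3356}$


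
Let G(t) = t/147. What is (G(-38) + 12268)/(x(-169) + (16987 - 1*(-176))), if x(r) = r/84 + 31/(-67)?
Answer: 483299944/676056059 ≈ 0.71488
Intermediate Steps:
G(t) = t/147 (G(t) = t*(1/147) = t/147)
x(r) = -31/67 + r/84 (x(r) = r*(1/84) + 31*(-1/67) = r/84 - 31/67 = -31/67 + r/84)
(G(-38) + 12268)/(x(-169) + (16987 - 1*(-176))) = ((1/147)*(-38) + 12268)/((-31/67 + (1/84)*(-169)) + (16987 - 1*(-176))) = (-38/147 + 12268)/((-31/67 - 169/84) + (16987 + 176)) = 1803358/(147*(-13927/5628 + 17163)) = 1803358/(147*(96579437/5628)) = (1803358/147)*(5628/96579437) = 483299944/676056059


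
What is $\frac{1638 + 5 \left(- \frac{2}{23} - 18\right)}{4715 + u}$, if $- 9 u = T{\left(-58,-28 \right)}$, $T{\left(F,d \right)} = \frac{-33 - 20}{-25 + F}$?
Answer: $\frac{13294359}{40503598} \approx 0.32823$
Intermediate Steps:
$T{\left(F,d \right)} = - \frac{53}{-25 + F}$
$u = - \frac{53}{747}$ ($u = - \frac{\left(-53\right) \frac{1}{-25 - 58}}{9} = - \frac{\left(-53\right) \frac{1}{-83}}{9} = - \frac{\left(-53\right) \left(- \frac{1}{83}\right)}{9} = \left(- \frac{1}{9}\right) \frac{53}{83} = - \frac{53}{747} \approx -0.070951$)
$\frac{1638 + 5 \left(- \frac{2}{23} - 18\right)}{4715 + u} = \frac{1638 + 5 \left(- \frac{2}{23} - 18\right)}{4715 - \frac{53}{747}} = \frac{1638 + 5 \left(\left(-2\right) \frac{1}{23} - 18\right)}{\frac{3522052}{747}} = \left(1638 + 5 \left(- \frac{2}{23} - 18\right)\right) \frac{747}{3522052} = \left(1638 + 5 \left(- \frac{416}{23}\right)\right) \frac{747}{3522052} = \left(1638 - \frac{2080}{23}\right) \frac{747}{3522052} = \frac{35594}{23} \cdot \frac{747}{3522052} = \frac{13294359}{40503598}$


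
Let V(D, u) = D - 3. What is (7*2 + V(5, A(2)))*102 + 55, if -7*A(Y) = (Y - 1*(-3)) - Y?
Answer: 1687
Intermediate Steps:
A(Y) = -3/7 (A(Y) = -((Y - 1*(-3)) - Y)/7 = -((Y + 3) - Y)/7 = -((3 + Y) - Y)/7 = -1/7*3 = -3/7)
V(D, u) = -3 + D
(7*2 + V(5, A(2)))*102 + 55 = (7*2 + (-3 + 5))*102 + 55 = (14 + 2)*102 + 55 = 16*102 + 55 = 1632 + 55 = 1687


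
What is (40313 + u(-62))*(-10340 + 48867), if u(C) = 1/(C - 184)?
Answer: 382072143419/246 ≈ 1.5531e+9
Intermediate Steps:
u(C) = 1/(-184 + C)
(40313 + u(-62))*(-10340 + 48867) = (40313 + 1/(-184 - 62))*(-10340 + 48867) = (40313 + 1/(-246))*38527 = (40313 - 1/246)*38527 = (9916997/246)*38527 = 382072143419/246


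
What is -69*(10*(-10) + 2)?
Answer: 6762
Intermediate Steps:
-69*(10*(-10) + 2) = -69*(-100 + 2) = -69*(-98) = 6762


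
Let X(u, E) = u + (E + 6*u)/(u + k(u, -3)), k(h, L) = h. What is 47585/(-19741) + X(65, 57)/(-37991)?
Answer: -235189861227/97497443030 ≈ -2.4123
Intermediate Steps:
X(u, E) = u + (E + 6*u)/(2*u) (X(u, E) = u + (E + 6*u)/(u + u) = u + (E + 6*u)/((2*u)) = u + (E + 6*u)*(1/(2*u)) = u + (E + 6*u)/(2*u))
47585/(-19741) + X(65, 57)/(-37991) = 47585/(-19741) + (3 + 65 + (½)*57/65)/(-37991) = 47585*(-1/19741) + (3 + 65 + (½)*57*(1/65))*(-1/37991) = -47585/19741 + (3 + 65 + 57/130)*(-1/37991) = -47585/19741 + (8897/130)*(-1/37991) = -47585/19741 - 8897/4938830 = -235189861227/97497443030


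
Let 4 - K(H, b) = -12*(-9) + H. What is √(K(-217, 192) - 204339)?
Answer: I*√204226 ≈ 451.91*I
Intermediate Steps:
K(H, b) = -104 - H (K(H, b) = 4 - (-12*(-9) + H) = 4 - (108 + H) = 4 + (-108 - H) = -104 - H)
√(K(-217, 192) - 204339) = √((-104 - 1*(-217)) - 204339) = √((-104 + 217) - 204339) = √(113 - 204339) = √(-204226) = I*√204226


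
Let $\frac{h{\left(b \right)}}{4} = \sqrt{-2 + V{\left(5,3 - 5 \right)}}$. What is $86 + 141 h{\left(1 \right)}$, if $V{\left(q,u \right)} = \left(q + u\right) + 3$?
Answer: $1214$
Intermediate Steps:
$V{\left(q,u \right)} = 3 + q + u$
$h{\left(b \right)} = 8$ ($h{\left(b \right)} = 4 \sqrt{-2 + \left(3 + 5 + \left(3 - 5\right)\right)} = 4 \sqrt{-2 + \left(3 + 5 - 2\right)} = 4 \sqrt{-2 + 6} = 4 \sqrt{4} = 4 \cdot 2 = 8$)
$86 + 141 h{\left(1 \right)} = 86 + 141 \cdot 8 = 86 + 1128 = 1214$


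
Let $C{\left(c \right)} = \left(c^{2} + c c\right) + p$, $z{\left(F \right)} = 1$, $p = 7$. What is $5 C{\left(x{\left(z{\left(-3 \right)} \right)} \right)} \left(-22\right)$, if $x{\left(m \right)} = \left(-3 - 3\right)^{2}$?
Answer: $-285890$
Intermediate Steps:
$x{\left(m \right)} = 36$ ($x{\left(m \right)} = \left(-6\right)^{2} = 36$)
$C{\left(c \right)} = 7 + 2 c^{2}$ ($C{\left(c \right)} = \left(c^{2} + c c\right) + 7 = \left(c^{2} + c^{2}\right) + 7 = 2 c^{2} + 7 = 7 + 2 c^{2}$)
$5 C{\left(x{\left(z{\left(-3 \right)} \right)} \right)} \left(-22\right) = 5 \left(7 + 2 \cdot 36^{2}\right) \left(-22\right) = 5 \left(7 + 2 \cdot 1296\right) \left(-22\right) = 5 \left(7 + 2592\right) \left(-22\right) = 5 \cdot 2599 \left(-22\right) = 12995 \left(-22\right) = -285890$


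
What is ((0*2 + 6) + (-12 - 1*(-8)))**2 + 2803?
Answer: 2807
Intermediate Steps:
((0*2 + 6) + (-12 - 1*(-8)))**2 + 2803 = ((0 + 6) + (-12 + 8))**2 + 2803 = (6 - 4)**2 + 2803 = 2**2 + 2803 = 4 + 2803 = 2807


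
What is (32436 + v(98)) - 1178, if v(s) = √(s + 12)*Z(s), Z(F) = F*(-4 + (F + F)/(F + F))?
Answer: 31258 - 294*√110 ≈ 28175.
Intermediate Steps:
Z(F) = -3*F (Z(F) = F*(-4 + (2*F)/((2*F))) = F*(-4 + (2*F)*(1/(2*F))) = F*(-4 + 1) = F*(-3) = -3*F)
v(s) = -3*s*√(12 + s) (v(s) = √(s + 12)*(-3*s) = √(12 + s)*(-3*s) = -3*s*√(12 + s))
(32436 + v(98)) - 1178 = (32436 - 3*98*√(12 + 98)) - 1178 = (32436 - 3*98*√110) - 1178 = (32436 - 294*√110) - 1178 = 31258 - 294*√110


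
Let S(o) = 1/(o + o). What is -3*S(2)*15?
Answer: -45/4 ≈ -11.250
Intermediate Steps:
S(o) = 1/(2*o)
-3*S(2)*15 = -3/(2*2)*15 = -3*¼*15 = -¾*15 = -45/4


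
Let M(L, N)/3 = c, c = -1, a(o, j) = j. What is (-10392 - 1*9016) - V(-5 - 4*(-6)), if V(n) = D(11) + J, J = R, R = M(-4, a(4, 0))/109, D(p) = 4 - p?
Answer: -2114706/109 ≈ -19401.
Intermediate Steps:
M(L, N) = -3 (M(L, N) = 3*(-1) = -3)
R = -3/109 ≈ -0.027523
J = -3/109 ≈ -0.027523
V(n) = -766/109 (V(n) = (4 - 1*11) - 3/109 = (4 - 11) - 3/109 = -7 - 3/109 = -766/109)
(-10392 - 1*9016) - V(-5 - 4*(-6)) = (-10392 - 1*9016) - 1*(-766/109) = (-10392 - 9016) + 766/109 = -19408 + 766/109 = -2114706/109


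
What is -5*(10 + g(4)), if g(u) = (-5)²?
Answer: -175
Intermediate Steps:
g(u) = 25
-5*(10 + g(4)) = -5*(10 + 25) = -5*35 = -175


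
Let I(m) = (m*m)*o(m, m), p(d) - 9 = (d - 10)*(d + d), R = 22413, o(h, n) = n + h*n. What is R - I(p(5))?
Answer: -2734427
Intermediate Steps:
p(d) = 9 + 2*d*(-10 + d) (p(d) = 9 + (d - 10)*(d + d) = 9 + (-10 + d)*(2*d) = 9 + 2*d*(-10 + d))
I(m) = m**3*(1 + m) (I(m) = (m*m)*(m*(1 + m)) = m**2*(m*(1 + m)) = m**3*(1 + m))
R - I(p(5)) = 22413 - (9 - 20*5 + 2*5**2)**3*(1 + (9 - 20*5 + 2*5**2)) = 22413 - (9 - 100 + 2*25)**3*(1 + (9 - 100 + 2*25)) = 22413 - (9 - 100 + 50)**3*(1 + (9 - 100 + 50)) = 22413 - (-41)**3*(1 - 41) = 22413 - (-68921)*(-40) = 22413 - 1*2756840 = 22413 - 2756840 = -2734427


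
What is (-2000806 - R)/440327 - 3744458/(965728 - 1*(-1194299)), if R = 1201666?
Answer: -8566211944510/951118208829 ≈ -9.0065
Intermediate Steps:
(-2000806 - R)/440327 - 3744458/(965728 - 1*(-1194299)) = (-2000806 - 1*1201666)/440327 - 3744458/(965728 - 1*(-1194299)) = (-2000806 - 1201666)*(1/440327) - 3744458/(965728 + 1194299) = -3202472*1/440327 - 3744458/2160027 = -3202472/440327 - 3744458*1/2160027 = -3202472/440327 - 3744458/2160027 = -8566211944510/951118208829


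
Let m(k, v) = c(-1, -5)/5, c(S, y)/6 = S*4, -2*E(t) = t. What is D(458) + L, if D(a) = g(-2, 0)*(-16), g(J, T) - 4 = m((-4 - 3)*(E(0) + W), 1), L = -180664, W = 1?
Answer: -903256/5 ≈ -1.8065e+5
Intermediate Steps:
E(t) = -t/2
c(S, y) = 24*S (c(S, y) = 6*(S*4) = 6*(4*S) = 24*S)
m(k, v) = -24/5 (m(k, v) = (24*(-1))/5 = -24*⅕ = -24/5)
g(J, T) = -⅘ (g(J, T) = 4 - 24/5 = -⅘)
D(a) = 64/5 (D(a) = -⅘*(-16) = 64/5)
D(458) + L = 64/5 - 180664 = -903256/5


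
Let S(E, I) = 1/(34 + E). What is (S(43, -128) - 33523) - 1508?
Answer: -2697386/77 ≈ -35031.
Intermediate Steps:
(S(43, -128) - 33523) - 1508 = (1/(34 + 43) - 33523) - 1508 = (1/77 - 33523) - 1508 = -2581270/77 - 1508 = -2697386/77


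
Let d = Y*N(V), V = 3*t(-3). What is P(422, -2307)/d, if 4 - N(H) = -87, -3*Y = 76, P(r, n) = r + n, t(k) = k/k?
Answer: 435/532 ≈ 0.81767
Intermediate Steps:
t(k) = 1
P(r, n) = n + r
V = 3 (V = 3*1 = 3)
Y = -76/3 (Y = -⅓*76 = -76/3 ≈ -25.333)
N(H) = 91 (N(H) = 4 - 1*(-87) = 4 + 87 = 91)
d = -6916/3 (d = -76/3*91 = -6916/3 ≈ -2305.3)
P(422, -2307)/d = (-2307 + 422)/(-6916/3) = -1885*(-3/6916) = 435/532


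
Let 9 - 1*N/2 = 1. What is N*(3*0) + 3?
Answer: 3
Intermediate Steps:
N = 16 (N = 18 - 2*1 = 18 - 2 = 16)
N*(3*0) + 3 = 16*(3*0) + 3 = 16*0 + 3 = 0 + 3 = 3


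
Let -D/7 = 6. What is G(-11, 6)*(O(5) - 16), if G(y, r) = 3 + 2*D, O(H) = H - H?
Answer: 1296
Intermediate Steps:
D = -42 (D = -7*6 = -42)
O(H) = 0
G(y, r) = -81 (G(y, r) = 3 + 2*(-42) = 3 - 84 = -81)
G(-11, 6)*(O(5) - 16) = -81*(0 - 16) = -81*(-16) = 1296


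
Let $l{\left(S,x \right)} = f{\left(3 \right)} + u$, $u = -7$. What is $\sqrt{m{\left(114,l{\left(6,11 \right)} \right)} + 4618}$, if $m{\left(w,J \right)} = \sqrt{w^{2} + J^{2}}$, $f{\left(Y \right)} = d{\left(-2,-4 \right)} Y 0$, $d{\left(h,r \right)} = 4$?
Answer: $\sqrt{4618 + \sqrt{13045}} \approx 68.791$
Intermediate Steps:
$f{\left(Y \right)} = 0$ ($f{\left(Y \right)} = 4 Y 0 = 0$)
$l{\left(S,x \right)} = -7$ ($l{\left(S,x \right)} = 0 - 7 = -7$)
$m{\left(w,J \right)} = \sqrt{J^{2} + w^{2}}$
$\sqrt{m{\left(114,l{\left(6,11 \right)} \right)} + 4618} = \sqrt{\sqrt{\left(-7\right)^{2} + 114^{2}} + 4618} = \sqrt{\sqrt{49 + 12996} + 4618} = \sqrt{\sqrt{13045} + 4618} = \sqrt{4618 + \sqrt{13045}}$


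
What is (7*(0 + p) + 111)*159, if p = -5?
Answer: 12084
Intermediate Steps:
(7*(0 + p) + 111)*159 = (7*(0 - 5) + 111)*159 = (7*(-5) + 111)*159 = (-35 + 111)*159 = 76*159 = 12084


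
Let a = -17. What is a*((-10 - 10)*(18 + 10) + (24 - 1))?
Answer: 9129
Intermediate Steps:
a*((-10 - 10)*(18 + 10) + (24 - 1)) = -17*((-10 - 10)*(18 + 10) + (24 - 1)) = -17*(-20*28 + 23) = -17*(-560 + 23) = -17*(-537) = 9129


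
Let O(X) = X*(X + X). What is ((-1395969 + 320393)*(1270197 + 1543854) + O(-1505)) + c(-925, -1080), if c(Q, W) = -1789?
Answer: -3026721190115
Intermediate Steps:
O(X) = 2*X² (O(X) = X*(2*X) = 2*X²)
((-1395969 + 320393)*(1270197 + 1543854) + O(-1505)) + c(-925, -1080) = ((-1395969 + 320393)*(1270197 + 1543854) + 2*(-1505)²) - 1789 = (-1075576*2814051 + 2*2265025) - 1789 = (-3026725718376 + 4530050) - 1789 = -3026721188326 - 1789 = -3026721190115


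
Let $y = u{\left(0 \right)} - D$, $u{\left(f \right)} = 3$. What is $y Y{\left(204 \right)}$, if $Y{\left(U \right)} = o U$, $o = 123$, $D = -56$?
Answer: $1480428$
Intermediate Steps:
$Y{\left(U \right)} = 123 U$
$y = 59$ ($y = 3 - -56 = 3 + 56 = 59$)
$y Y{\left(204 \right)} = 59 \cdot 123 \cdot 204 = 59 \cdot 25092 = 1480428$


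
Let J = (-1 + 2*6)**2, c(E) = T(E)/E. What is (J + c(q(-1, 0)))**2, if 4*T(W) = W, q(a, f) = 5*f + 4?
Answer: 235225/16 ≈ 14702.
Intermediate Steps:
q(a, f) = 4 + 5*f
T(W) = W/4
c(E) = 1/4 (c(E) = (E/4)/E = 1/4)
J = 121 (J = (-1 + 12)**2 = 11**2 = 121)
(J + c(q(-1, 0)))**2 = (121 + 1/4)**2 = (485/4)**2 = 235225/16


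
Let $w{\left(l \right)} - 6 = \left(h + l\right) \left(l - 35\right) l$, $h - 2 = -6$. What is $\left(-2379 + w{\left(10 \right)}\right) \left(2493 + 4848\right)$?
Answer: $-28431693$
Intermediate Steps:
$h = -4$ ($h = 2 - 6 = -4$)
$w{\left(l \right)} = 6 + l \left(-35 + l\right) \left(-4 + l\right)$ ($w{\left(l \right)} = 6 + \left(-4 + l\right) \left(l - 35\right) l = 6 + \left(-4 + l\right) \left(-35 + l\right) l = 6 + \left(-35 + l\right) \left(-4 + l\right) l = 6 + l \left(-35 + l\right) \left(-4 + l\right)$)
$\left(-2379 + w{\left(10 \right)}\right) \left(2493 + 4848\right) = \left(-2379 + \left(6 + 10^{3} - 39 \cdot 10^{2} + 140 \cdot 10\right)\right) \left(2493 + 4848\right) = \left(-2379 + \left(6 + 1000 - 3900 + 1400\right)\right) 7341 = \left(-2379 - 1494\right) 7341 = \left(-3873\right) 7341 = -28431693$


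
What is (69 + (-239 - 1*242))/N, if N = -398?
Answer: 206/199 ≈ 1.0352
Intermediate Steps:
(69 + (-239 - 1*242))/N = (69 + (-239 - 1*242))/(-398) = (69 + (-239 - 242))*(-1/398) = (69 - 481)*(-1/398) = -412*(-1/398) = 206/199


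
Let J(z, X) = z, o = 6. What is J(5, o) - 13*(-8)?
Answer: 109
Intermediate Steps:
J(5, o) - 13*(-8) = 5 - 13*(-8) = 5 + 104 = 109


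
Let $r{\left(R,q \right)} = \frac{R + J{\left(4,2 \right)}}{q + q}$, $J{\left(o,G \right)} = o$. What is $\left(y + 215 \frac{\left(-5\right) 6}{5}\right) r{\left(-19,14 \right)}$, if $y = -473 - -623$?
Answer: $\frac{4275}{7} \approx 610.71$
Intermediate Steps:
$y = 150$ ($y = -473 + 623 = 150$)
$r{\left(R,q \right)} = \frac{4 + R}{2 q}$ ($r{\left(R,q \right)} = \frac{R + 4}{q + q} = \frac{4 + R}{2 q}$)
$\left(y + 215 \frac{\left(-5\right) 6}{5}\right) r{\left(-19,14 \right)} = \left(150 + 215 \frac{\left(-5\right) 6}{5}\right) \frac{4 - 19}{2 \cdot 14} = \left(150 + 215 \left(\left(-30\right) \frac{1}{5}\right)\right) \frac{1}{2} \cdot \frac{1}{14} \left(-15\right) = \left(150 + 215 \left(-6\right)\right) \left(- \frac{15}{28}\right) = \left(150 - 1290\right) \left(- \frac{15}{28}\right) = \left(-1140\right) \left(- \frac{15}{28}\right) = \frac{4275}{7}$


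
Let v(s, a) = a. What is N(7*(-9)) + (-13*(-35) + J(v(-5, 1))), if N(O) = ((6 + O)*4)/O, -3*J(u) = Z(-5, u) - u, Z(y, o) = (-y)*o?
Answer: 3201/7 ≈ 457.29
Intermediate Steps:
Z(y, o) = -o*y
J(u) = -4*u/3 (J(u) = -(-1*u*(-5) - u)/3 = -(5*u - u)/3 = -4*u/3)
N(O) = (24 + 4*O)/O
N(7*(-9)) + (-13*(-35) + J(v(-5, 1))) = (4 + 24/((7*(-9)))) + (-13*(-35) - 4/3*1) = (4 + 24/(-63)) + (455 - 4/3) = (4 + 24*(-1/63)) + 1361/3 = (4 - 8/21) + 1361/3 = 76/21 + 1361/3 = 3201/7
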